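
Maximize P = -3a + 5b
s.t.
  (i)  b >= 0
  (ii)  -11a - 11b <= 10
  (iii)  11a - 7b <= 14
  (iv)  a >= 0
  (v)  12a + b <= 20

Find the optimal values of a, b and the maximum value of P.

Corner points and P = -3a + 5b:
  (14/11, 0) → P = -42/11
  (0, 0) → P = 0
  (154/95, 52/95) → P = -202/95
  (0, 20) → P = 100

The binding constraints are a = 0 and 12a + b = 20.
Solving simultaneously gives a = 0, b = 20.

a = 0, b = 20, maximum P = 100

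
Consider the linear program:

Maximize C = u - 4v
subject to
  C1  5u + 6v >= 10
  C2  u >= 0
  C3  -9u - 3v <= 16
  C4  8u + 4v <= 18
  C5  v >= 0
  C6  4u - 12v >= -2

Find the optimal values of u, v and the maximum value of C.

u = 9/4, v = 0, maximum C = 9/4

Feasible corners and C = u - 4v:
  (2, 0) → C = 2
  (9/7, 25/42) → C = -23/21
  (9/4, 0) → C = 9/4
  (13/7, 11/14) → C = -9/7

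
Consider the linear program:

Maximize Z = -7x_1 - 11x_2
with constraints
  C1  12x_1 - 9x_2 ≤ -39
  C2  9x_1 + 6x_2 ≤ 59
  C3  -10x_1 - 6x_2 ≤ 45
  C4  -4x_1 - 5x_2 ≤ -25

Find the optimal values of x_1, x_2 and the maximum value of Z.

x_1 = 5/16, x_2 = 19/4, maximum Z = -871/16

Feasible corners and Z = -7x_1 - 11x_2:
  (33/17, 353/51) → Z = -4576/51
  (5/16, 19/4) → Z = -871/16
  (-104, 995/6) → Z = -6577/6
  (-375/26, 215/13) → Z = -2105/26

At the optimal vertex, 12x_1 - 9x_2 = -39 and -4x_1 - 5x_2 = -25.
Solving simultaneously gives x_1 = 5/16, x_2 = 19/4.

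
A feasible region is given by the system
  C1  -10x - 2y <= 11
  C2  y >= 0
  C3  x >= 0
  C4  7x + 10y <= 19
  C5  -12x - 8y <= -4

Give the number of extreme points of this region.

4

Intersecting each pair of boundary lines and keeping only the points that satisfy every inequality leaves:
  (19/7, 0)
  (1/3, 0)
  (0, 19/10)
  (0, 1/2)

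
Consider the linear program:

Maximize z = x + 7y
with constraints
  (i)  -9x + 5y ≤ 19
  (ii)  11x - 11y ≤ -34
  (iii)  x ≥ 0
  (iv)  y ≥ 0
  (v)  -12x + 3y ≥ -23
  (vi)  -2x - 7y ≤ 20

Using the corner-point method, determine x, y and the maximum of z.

x = 172/33, y = 145/11, maximum z = 3217/33

Corner points and z = x + 7y:
  (0, 19/5) → z = 133/5
  (172/33, 145/11) → z = 3217/33
  (0, 34/11) → z = 238/11
  (355/99, 661/99) → z = 4982/99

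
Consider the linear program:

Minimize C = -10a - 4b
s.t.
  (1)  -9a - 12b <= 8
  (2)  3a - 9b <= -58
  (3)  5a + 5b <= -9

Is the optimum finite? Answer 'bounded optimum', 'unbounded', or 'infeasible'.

Extreme points and C = -10a - 4b:
  (-256/39, 166/39) → C = 632/13
  (-371/60, 263/60) → C = 443/10
The feasible region has finitely many vertices and no improving ray; the minimum is 443/10 at (-371/60, 263/60).

bounded optimum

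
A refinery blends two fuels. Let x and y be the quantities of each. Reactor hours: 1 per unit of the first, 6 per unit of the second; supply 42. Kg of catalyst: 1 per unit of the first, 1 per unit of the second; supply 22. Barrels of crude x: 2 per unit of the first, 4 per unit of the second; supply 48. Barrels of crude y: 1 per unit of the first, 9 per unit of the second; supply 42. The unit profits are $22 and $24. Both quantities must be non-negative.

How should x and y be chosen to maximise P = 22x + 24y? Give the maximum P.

Corner points and P = 22x + 24y:
  (0, 0) → P = 0
  (0, 14/3) → P = 112
  (22, 0) → P = 484
  (20, 2) → P = 488
  (132/7, 18/7) → P = 3336/7

x = 20, y = 2, maximum P = 488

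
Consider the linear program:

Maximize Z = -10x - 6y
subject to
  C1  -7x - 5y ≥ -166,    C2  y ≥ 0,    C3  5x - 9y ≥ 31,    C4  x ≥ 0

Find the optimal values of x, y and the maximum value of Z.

x = 31/5, y = 0, maximum Z = -62

Extreme points and Z = -10x - 6y:
  (166/7, 0) → Z = -1660/7
  (1649/88, 613/88) → Z = -2521/11
  (31/5, 0) → Z = -62

The binding constraints are y = 0 and 5x - 9y = 31.
Solving simultaneously gives x = 31/5, y = 0.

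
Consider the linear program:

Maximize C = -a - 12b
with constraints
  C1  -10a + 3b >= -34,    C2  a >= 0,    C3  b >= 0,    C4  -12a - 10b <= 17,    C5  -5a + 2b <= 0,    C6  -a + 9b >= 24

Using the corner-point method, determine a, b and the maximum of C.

Vertices and C = -a - 12b:
  (68/5, 34) → C = -2108/5
  (126/29, 274/87) → C = -1222/29
  (48/43, 120/43) → C = -1488/43

a = 48/43, b = 120/43, maximum C = -1488/43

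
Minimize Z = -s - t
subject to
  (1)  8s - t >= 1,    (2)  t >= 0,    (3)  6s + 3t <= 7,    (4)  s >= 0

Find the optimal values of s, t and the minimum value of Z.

s = 1/3, t = 5/3, minimum Z = -2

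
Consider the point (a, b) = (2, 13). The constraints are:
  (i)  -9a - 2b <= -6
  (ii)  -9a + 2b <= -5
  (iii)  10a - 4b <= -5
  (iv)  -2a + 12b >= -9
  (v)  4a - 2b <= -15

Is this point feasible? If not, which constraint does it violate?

Constraint (ii): -9a + 2b = 8, which is not ≤ -5. All other constraints are satisfied.

not feasible — violates (ii)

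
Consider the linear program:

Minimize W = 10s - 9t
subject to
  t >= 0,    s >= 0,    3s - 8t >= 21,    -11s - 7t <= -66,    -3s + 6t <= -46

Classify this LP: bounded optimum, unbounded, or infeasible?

bounded optimum

Extreme points and W = 10s - 9t:
  (46/3, 0) → W = 460/3
  (121/3, 25/2) → W = 1745/6
The feasible region has finitely many vertices and no improving ray; the minimum is 460/3 at (46/3, 0).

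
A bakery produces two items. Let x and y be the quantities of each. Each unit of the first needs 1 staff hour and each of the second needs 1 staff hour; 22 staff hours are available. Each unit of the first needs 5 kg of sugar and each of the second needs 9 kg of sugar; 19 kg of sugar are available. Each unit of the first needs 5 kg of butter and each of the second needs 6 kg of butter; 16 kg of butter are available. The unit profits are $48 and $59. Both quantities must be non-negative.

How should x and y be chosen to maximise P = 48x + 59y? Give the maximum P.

Corner points and P = 48x + 59y:
  (0, 0) → P = 0
  (0, 19/9) → P = 1121/9
  (16/5, 0) → P = 768/5
  (2, 1) → P = 155

At the optimal vertex, 5x + 9y = 19 and 5x + 6y = 16.
Solving simultaneously gives x = 2, y = 1.

x = 2, y = 1, maximum P = 155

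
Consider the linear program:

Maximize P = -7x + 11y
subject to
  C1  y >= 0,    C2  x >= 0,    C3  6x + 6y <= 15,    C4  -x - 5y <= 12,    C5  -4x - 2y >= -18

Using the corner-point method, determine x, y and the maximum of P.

Feasible corners and P = -7x + 11y:
  (0, 0) → P = 0
  (5/2, 0) → P = -35/2
  (0, 5/2) → P = 55/2

x = 0, y = 5/2, maximum P = 55/2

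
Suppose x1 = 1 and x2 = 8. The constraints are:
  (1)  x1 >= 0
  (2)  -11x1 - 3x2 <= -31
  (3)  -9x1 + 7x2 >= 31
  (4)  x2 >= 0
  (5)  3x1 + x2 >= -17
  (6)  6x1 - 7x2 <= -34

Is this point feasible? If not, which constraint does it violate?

feasible

(1): 1 ≥ 0 ✓
(2): -35 ≤ -31 ✓
(3): 47 ≥ 31 ✓
(4): 8 ≥ 0 ✓
(5): 11 ≥ -17 ✓
(6): -50 ≤ -34 ✓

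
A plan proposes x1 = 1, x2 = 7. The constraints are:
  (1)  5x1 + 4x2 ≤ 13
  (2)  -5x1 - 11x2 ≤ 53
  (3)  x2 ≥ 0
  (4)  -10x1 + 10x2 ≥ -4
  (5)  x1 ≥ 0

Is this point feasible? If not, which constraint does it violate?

Constraint (1): 5x1 + 4x2 = 33, which is not ≤ 13. All other constraints are satisfied.

not feasible — violates (1)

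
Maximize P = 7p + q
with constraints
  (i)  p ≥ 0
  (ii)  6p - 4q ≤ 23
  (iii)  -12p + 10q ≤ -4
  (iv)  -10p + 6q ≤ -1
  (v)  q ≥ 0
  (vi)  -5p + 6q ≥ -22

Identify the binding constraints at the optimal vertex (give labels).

Feasible corners and P = 7p + q:
  (107/6, 21) → P = 875/6
  (23/6, 0) → P = 161/6
  (1/3, 0) → P = 7/3

The maximum is at (107/6, 21). Substituting into each constraint, equality holds for (ii) and (iii); the remaining constraints have slack.

(ii) and (iii)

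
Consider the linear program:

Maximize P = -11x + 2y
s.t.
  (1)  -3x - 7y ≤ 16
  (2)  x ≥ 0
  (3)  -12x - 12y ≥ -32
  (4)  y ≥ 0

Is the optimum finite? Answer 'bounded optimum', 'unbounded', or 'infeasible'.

Extreme points and P = -11x + 2y:
  (0, 8/3) → P = 16/3
  (0, 0) → P = 0
  (8/3, 0) → P = -88/3
The feasible region has finitely many vertices and no improving ray; the maximum is 16/3 at (0, 8/3).

bounded optimum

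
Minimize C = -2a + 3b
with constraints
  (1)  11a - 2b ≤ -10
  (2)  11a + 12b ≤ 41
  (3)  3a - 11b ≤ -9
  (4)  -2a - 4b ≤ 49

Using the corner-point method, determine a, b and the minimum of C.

Vertices and C = -2a + 3b:
  (-19/77, 51/14) → C = 1759/154
  (-4/5, 3/5) → C = 17/5
  (-575/34, -129/34) → C = 763/34
The feasible region is unbounded (it extends along (-2, 1), (-12, 11)), but C strictly increases along every unbounded feasible direction, so there is no improving ray and the minimum is attained at a vertex.

a = -4/5, b = 3/5, minimum C = 17/5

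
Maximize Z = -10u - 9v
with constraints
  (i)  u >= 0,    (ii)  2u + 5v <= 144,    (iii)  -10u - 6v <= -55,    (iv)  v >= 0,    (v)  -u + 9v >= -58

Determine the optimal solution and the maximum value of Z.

u = 11/2, v = 0, maximum Z = -55

Vertices and Z = -10u - 9v:
  (0, 144/5) → Z = -1296/5
  (0, 55/6) → Z = -165/2
  (1586/23, 28/23) → Z = -16112/23
  (11/2, 0) → Z = -55
  (58, 0) → Z = -580

At the optimal vertex, -10u - 6v = -55 and v = 0.
Solving simultaneously gives u = 11/2, v = 0.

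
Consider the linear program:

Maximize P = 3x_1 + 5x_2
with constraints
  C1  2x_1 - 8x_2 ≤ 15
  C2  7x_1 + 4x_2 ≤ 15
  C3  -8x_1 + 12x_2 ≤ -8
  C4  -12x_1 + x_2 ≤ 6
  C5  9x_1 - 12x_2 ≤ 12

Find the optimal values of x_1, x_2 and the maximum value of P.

Feasible corners and P = 3x_1 + 5x_2:
  (53/29, 16/29) → P = 239/29
  (19/10, 17/40) → P = 313/40
  (-10/17, -18/17) → P = -120/17
  (-28/45, -22/15) → P = -46/5

x_1 = 53/29, x_2 = 16/29, maximum P = 239/29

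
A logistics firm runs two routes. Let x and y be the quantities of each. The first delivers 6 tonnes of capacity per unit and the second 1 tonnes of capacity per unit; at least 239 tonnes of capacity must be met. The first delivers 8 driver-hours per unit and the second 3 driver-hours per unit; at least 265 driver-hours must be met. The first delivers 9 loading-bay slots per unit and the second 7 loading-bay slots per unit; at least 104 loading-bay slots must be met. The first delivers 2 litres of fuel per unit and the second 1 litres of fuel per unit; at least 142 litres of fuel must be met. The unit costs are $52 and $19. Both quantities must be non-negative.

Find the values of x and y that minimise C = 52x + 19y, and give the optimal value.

Corner points and C = 52x + 19y:
  (0, 239) → C = 4541
  (71, 0) → C = 3692
  (97/4, 187/2) → C = 6075/2
The feasible region is unbounded (it extends along (0, 1), (1, 0)), but C strictly increases along every unbounded feasible direction, so there is no improving ray and the minimum is attained at a vertex.

The binding constraints are 6x + y = 239 and 2x + y = 142.
Solving simultaneously gives x = 97/4, y = 187/2.

x = 97/4, y = 187/2, minimum C = 6075/2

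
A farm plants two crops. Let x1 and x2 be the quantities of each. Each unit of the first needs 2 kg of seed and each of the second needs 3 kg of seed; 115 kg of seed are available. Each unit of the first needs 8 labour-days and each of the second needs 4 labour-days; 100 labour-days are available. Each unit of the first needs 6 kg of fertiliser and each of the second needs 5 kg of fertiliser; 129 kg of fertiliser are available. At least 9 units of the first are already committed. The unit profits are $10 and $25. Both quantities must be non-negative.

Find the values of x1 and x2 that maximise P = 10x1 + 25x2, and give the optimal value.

x1 = 9, x2 = 7, maximum P = 265

Corner points and P = 10x1 + 25x2:
  (25/2, 0) → P = 125
  (9, 0) → P = 90
  (9, 7) → P = 265

The optimum lies where 8x1 + 4x2 = 100 and x1 = 9.
Solving simultaneously gives x1 = 9, x2 = 7.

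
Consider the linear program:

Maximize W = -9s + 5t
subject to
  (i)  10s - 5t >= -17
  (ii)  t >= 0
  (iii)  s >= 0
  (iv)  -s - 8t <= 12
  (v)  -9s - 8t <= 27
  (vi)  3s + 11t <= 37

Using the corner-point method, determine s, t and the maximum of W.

Feasible corners and W = -9s + 5t:
  (0, 0) → W = 0
  (37/3, 0) → W = -111
  (0, 37/11) → W = 185/11

s = 0, t = 37/11, maximum W = 185/11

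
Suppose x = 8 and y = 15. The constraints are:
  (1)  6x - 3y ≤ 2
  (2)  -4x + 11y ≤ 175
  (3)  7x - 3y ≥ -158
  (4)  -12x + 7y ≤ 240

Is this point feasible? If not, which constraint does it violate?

not feasible — violates (1)

Constraint (1): 6x - 3y = 3, which is not ≤ 2. All other constraints are satisfied.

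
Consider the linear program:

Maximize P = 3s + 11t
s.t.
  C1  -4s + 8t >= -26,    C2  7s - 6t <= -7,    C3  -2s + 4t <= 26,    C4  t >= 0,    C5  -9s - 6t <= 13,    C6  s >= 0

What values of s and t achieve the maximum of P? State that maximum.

s = 8, t = 21/2, maximum P = 279/2

The optimum lies where 7s - 6t = -7 and -2s + 4t = 26.
Solving simultaneously gives s = 8, t = 21/2.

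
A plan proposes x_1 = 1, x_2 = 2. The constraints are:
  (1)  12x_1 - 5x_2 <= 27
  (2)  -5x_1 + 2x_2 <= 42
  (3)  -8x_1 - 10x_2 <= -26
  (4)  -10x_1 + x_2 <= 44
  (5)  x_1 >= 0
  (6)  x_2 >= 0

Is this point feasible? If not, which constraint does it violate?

(1): 2 ≤ 27 ✓
(2): -1 ≤ 42 ✓
(3): -28 ≤ -26 ✓
(4): -8 ≤ 44 ✓
(5): 1 ≥ 0 ✓
(6): 2 ≥ 0 ✓

feasible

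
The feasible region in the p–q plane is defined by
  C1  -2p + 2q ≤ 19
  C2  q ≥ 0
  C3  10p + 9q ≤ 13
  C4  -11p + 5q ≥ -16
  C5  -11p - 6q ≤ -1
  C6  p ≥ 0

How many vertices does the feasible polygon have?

The feasible vertices (each the meet of two boundaries and inside every other half-plane) are:
  (13/10, 0)
  (1/11, 0)
  (0, 13/9)
  (0, 1/6)

4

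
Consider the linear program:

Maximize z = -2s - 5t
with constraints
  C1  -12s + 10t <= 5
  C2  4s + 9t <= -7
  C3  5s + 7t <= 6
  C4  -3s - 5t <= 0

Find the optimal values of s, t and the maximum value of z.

Extreme points and z = -2s - 5t:
  (103/17, -59/17) → z = 89/17
  (5, -3) → z = 5
  (15/2, -9/2) → z = 15/2

s = 15/2, t = -9/2, maximum z = 15/2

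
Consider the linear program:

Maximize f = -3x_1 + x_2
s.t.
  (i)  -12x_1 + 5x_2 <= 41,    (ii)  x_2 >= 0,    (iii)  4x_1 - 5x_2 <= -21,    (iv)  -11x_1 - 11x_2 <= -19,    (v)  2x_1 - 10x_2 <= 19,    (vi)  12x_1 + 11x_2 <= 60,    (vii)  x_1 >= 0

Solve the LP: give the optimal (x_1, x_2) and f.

Corner points and f = -3x_1 + x_2:
  (69/104, 123/26) → f = 285/104
  (0, 21/5) → f = 21/5
  (0, 60/11) → f = 60/11

At the optimal vertex, 12x_1 + 11x_2 = 60 and x_1 = 0.
Solving simultaneously gives x_1 = 0, x_2 = 60/11.

x_1 = 0, x_2 = 60/11, maximum f = 60/11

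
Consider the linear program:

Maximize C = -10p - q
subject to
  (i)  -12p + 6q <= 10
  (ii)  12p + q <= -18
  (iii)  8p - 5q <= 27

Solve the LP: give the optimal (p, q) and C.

p = -53/3, q = -101/3, maximum C = 631/3

The optimum lies where -12p + 6q = 10 and 8p - 5q = 27.
Solving simultaneously gives p = -53/3, q = -101/3.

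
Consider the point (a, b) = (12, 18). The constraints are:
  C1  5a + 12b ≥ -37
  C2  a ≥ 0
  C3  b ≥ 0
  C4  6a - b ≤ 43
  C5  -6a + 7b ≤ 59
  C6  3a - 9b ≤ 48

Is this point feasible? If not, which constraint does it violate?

not feasible — violates C4

Constraint C4: 6a - b = 54, which is not ≤ 43. All other constraints are satisfied.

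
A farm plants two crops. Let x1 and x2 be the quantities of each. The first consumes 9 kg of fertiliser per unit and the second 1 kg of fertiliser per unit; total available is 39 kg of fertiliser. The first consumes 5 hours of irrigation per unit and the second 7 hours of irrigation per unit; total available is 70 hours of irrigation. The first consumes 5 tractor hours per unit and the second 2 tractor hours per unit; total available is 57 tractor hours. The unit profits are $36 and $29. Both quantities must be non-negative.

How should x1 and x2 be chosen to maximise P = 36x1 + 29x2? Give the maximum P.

Vertices and P = 36x1 + 29x2:
  (0, 0) → P = 0
  (0, 10) → P = 290
  (13/3, 0) → P = 156
  (7/2, 15/2) → P = 687/2

The binding constraints are 9x1 + x2 = 39 and 5x1 + 7x2 = 70.
Solving simultaneously gives x1 = 7/2, x2 = 15/2.

x1 = 7/2, x2 = 15/2, maximum P = 687/2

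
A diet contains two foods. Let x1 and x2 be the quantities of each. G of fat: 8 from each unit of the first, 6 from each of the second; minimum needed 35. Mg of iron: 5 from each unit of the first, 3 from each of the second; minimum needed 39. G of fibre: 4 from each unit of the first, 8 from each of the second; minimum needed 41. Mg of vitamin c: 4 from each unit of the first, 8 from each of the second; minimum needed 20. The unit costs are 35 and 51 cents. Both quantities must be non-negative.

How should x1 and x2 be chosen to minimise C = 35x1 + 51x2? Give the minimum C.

Feasible corners and C = 35x1 + 51x2:
  (0, 13) → C = 663
  (41/4, 0) → C = 1435/4
  (27/4, 7/4) → C = 651/2
The feasible region is unbounded (it extends along (0, 1), (1, 0)), but C strictly increases along every unbounded feasible direction, so there is no improving ray and the minimum is attained at a vertex.

The optimum lies where 5x1 + 3x2 = 39 and 4x1 + 8x2 = 41.
Solving simultaneously gives x1 = 27/4, x2 = 7/4.

x1 = 27/4, x2 = 7/4, minimum C = 651/2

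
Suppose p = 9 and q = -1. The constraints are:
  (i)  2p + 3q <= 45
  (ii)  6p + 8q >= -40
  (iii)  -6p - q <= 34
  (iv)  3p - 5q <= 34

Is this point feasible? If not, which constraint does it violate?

(i): 15 ≤ 45 ✓
(ii): 46 ≥ -40 ✓
(iii): -53 ≤ 34 ✓
(iv): 32 ≤ 34 ✓

feasible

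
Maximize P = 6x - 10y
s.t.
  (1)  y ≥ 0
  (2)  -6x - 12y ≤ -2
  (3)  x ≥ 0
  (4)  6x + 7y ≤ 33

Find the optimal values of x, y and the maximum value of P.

x = 11/2, y = 0, maximum P = 33

Extreme points and P = 6x - 10y:
  (1/3, 0) → P = 2
  (11/2, 0) → P = 33
  (0, 1/6) → P = -5/3
  (0, 33/7) → P = -330/7

The binding constraints are y = 0 and 6x + 7y = 33.
Solving simultaneously gives x = 11/2, y = 0.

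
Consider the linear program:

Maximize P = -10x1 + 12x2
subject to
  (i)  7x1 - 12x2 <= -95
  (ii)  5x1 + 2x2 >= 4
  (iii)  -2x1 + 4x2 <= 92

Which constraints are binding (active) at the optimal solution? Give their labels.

(ii) and (iii)

Feasible corners and P = -10x1 + 12x2:
  (-71/37, 503/74) → P = 3728/37
  (181, 227/2) → P = -448
  (-7, 39/2) → P = 304

The maximum is at (-7, 39/2). Substituting into each constraint, equality holds for (ii) and (iii); the remaining constraints have slack.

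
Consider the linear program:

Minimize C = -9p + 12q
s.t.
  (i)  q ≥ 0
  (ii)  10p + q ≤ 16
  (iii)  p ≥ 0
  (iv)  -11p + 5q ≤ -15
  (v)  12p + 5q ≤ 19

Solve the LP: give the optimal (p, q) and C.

Extreme points and C = -9p + 12q:
  (15/11, 0) → C = -135/11
  (19/12, 0) → C = -57/4
  (34/23, 29/115) → C = -1182/115

At the optimal vertex, q = 0 and 12p + 5q = 19.
Solving simultaneously gives p = 19/12, q = 0.

p = 19/12, q = 0, minimum C = -57/4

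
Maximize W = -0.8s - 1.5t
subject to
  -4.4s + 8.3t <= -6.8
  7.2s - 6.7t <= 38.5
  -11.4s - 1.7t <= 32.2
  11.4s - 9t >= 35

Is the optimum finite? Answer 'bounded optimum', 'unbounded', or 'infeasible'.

bounded optimum

Extreme points and W = -0.8s - 1.5t:
  (27399/3028, 3011/757) → W = -99963/7570
  (11465/2751, 3824/2751) → W = -14908/2751
  (-2147/1266, -1597/211) → W = 80453/6330
  (-11515/6099, -672/107) → W = 66668/6099
The feasible region has finitely many vertices and no improving ray; the maximum is 80453/6330 at (-2147/1266, -1597/211).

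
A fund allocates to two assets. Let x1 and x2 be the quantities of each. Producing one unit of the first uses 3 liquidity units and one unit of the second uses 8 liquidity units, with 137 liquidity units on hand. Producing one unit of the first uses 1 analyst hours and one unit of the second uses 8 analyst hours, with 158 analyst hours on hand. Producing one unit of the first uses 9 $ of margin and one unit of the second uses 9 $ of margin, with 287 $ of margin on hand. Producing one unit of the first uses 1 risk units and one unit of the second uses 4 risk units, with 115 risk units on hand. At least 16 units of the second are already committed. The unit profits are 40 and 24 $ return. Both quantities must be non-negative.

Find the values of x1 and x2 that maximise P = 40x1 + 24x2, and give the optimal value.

Corner points and P = 40x1 + 24x2:
  (0, 137/8) → P = 411
  (0, 16) → P = 384
  (3, 16) → P = 504

At the optimal vertex, 3x1 + 8x2 = 137 and x2 = 16.
Solving simultaneously gives x1 = 3, x2 = 16.

x1 = 3, x2 = 16, maximum P = 504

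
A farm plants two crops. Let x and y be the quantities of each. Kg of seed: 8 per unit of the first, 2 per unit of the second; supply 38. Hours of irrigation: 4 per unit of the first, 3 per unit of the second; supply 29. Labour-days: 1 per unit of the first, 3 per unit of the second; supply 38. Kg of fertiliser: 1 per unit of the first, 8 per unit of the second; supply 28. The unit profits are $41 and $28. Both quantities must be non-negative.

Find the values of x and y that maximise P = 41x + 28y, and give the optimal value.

Vertices and P = 41x + 28y:
  (0, 0) → P = 0
  (0, 7/2) → P = 98
  (19/4, 0) → P = 779/4
  (4, 3) → P = 248

The optimum lies where 8x + 2y = 38 and x + 8y = 28.
Solving simultaneously gives x = 4, y = 3.

x = 4, y = 3, maximum P = 248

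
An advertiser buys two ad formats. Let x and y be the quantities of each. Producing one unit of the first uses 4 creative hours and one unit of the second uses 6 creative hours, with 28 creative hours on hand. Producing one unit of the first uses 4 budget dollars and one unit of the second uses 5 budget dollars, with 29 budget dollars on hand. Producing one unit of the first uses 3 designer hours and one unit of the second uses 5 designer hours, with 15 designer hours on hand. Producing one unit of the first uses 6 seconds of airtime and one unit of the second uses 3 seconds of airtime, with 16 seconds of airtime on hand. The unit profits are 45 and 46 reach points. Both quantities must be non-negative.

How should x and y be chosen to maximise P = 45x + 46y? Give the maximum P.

x = 5/3, y = 2, maximum P = 167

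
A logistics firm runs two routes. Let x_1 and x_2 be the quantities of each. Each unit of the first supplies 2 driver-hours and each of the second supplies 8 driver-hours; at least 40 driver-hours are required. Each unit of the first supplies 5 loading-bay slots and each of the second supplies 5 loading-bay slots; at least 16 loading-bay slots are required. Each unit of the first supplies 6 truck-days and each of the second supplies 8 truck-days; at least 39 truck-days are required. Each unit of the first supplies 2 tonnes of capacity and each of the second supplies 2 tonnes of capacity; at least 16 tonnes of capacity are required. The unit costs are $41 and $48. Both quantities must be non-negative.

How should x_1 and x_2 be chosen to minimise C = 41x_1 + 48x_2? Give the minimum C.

x_1 = 4, x_2 = 4, minimum C = 356

Vertices and C = 41x_1 + 48x_2:
  (0, 8) → C = 384
  (20, 0) → C = 820
  (4, 4) → C = 356
The feasible region is unbounded (it extends along (0, 1), (1, 0)), but C strictly increases along every unbounded feasible direction, so there is no improving ray and the minimum is attained at a vertex.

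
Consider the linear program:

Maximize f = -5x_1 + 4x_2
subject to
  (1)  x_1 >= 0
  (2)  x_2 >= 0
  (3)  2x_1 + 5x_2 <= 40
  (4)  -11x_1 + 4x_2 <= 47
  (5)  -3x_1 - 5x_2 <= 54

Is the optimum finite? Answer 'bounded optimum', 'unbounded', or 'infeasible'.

Corner points and f = -5x_1 + 4x_2:
  (0, 0) → f = 0
  (0, 8) → f = 32
  (20, 0) → f = -100
The feasible region has finitely many vertices and no improving ray; the maximum is 32 at (0, 8).

bounded optimum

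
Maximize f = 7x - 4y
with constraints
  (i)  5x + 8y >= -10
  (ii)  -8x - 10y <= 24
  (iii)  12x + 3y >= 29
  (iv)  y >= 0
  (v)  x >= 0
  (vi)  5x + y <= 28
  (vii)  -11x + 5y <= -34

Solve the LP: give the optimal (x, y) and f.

x = 28/5, y = 0, maximum f = 196/5

At the optimal vertex, y = 0 and 5x + y = 28.
Solving simultaneously gives x = 28/5, y = 0.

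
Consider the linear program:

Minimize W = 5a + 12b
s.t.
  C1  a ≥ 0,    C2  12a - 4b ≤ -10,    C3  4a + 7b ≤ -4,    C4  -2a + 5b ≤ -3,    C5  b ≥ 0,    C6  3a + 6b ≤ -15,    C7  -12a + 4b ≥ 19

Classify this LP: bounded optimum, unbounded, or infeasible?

The boundaries 3a + 6b = -15 and -12a + 4b = 19 meet at (-29/14, -41/28), but that point violates a ≥ 0. Every candidate vertex is excluded by some other constraint, so the feasible region is empty.

infeasible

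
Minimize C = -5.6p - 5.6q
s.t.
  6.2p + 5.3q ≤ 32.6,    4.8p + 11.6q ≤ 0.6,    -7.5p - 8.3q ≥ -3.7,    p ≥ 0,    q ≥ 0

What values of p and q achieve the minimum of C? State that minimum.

p = 0.125, q = 0, minimum C = -0.7

Feasible corners and C = -5.6p - 5.6q:
  (0, 3/58) → C = -42/145
  (1/8, 0) → C = -7/10
  (0, 0) → C = 0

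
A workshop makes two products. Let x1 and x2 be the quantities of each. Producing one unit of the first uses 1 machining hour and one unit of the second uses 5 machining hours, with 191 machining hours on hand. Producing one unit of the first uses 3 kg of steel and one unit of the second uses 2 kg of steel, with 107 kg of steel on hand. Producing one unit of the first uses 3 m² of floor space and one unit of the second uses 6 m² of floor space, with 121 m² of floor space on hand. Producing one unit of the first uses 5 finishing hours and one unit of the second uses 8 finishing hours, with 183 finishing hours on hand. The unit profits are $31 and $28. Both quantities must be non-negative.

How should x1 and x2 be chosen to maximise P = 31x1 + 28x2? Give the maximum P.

Corner points and P = 31x1 + 28x2:
  (0, 0) → P = 0
  (0, 121/6) → P = 1694/3
  (107/3, 0) → P = 3317/3
  (35, 1) → P = 1113
  (65/3, 28/3) → P = 933

At the optimal vertex, 3x1 + 2x2 = 107 and 5x1 + 8x2 = 183.
Solving simultaneously gives x1 = 35, x2 = 1.

x1 = 35, x2 = 1, maximum P = 1113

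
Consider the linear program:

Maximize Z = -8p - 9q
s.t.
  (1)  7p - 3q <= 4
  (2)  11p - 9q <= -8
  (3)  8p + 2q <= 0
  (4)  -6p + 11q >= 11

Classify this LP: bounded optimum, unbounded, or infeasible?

unbounded

From the feasible point (-11/50, 22/25), moving in the direction (-11, -6) keeps every constraint satisfied while Z increases without bound.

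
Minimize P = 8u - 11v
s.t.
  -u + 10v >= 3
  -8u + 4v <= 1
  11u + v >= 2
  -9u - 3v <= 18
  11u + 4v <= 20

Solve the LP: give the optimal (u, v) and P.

u = 1, v = 9/4, minimum P = -67/4

The binding constraints are -8u + 4v = 1 and 11u + 4v = 20.
Solving simultaneously gives u = 1, v = 9/4.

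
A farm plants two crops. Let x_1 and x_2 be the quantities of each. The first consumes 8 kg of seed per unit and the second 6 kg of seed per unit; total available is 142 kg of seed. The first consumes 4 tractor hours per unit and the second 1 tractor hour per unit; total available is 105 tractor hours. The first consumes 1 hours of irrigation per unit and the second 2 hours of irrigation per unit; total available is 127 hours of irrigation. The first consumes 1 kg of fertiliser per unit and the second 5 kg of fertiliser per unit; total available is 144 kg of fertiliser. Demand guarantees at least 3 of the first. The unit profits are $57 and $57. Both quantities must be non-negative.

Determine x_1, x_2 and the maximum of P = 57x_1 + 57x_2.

At the optimal vertex, 8x_1 + 6x_2 = 142 and x_1 = 3.
Solving simultaneously gives x_1 = 3, x_2 = 59/3.

x_1 = 3, x_2 = 59/3, maximum P = 1292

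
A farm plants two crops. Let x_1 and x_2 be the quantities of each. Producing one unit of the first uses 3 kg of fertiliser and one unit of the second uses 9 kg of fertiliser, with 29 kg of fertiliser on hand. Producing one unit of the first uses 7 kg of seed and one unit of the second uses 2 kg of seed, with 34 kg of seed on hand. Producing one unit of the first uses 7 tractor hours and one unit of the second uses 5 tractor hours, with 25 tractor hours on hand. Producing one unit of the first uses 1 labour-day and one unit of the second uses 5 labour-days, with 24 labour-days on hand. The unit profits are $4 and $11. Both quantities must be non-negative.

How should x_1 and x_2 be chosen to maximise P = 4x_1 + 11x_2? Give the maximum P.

x_1 = 5/3, x_2 = 8/3, maximum P = 36

The binding constraints are 3x_1 + 9x_2 = 29 and 7x_1 + 5x_2 = 25.
Solving simultaneously gives x_1 = 5/3, x_2 = 8/3.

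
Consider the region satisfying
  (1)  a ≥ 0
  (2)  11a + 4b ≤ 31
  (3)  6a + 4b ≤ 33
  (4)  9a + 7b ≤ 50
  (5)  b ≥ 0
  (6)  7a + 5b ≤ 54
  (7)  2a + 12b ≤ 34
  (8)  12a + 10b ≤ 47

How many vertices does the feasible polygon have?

5

Intersecting each pair of boundary lines and keeping only the points that satisfy every inequality leaves:
  (0, 0)
  (0, 17/6)
  (31/11, 0)
  (61/31, 145/62)
  (56/31, 157/62)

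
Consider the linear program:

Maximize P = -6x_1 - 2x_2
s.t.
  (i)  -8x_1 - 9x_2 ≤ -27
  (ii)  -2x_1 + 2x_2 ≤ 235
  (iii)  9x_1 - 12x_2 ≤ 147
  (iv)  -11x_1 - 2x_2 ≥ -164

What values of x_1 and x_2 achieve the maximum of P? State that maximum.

Extreme points and P = -6x_1 - 2x_2:
  (-2061/34, 967/17) → P = 4249/17
  (549/59, -311/59) → P = -2672/59
  (-71/13, 2913/26) → P = -2487/13
  (377/25, -47/50) → P = -443/5

The optimum lies where -8x_1 - 9x_2 = -27 and -2x_1 + 2x_2 = 235.
Solving simultaneously gives x_1 = -2061/34, x_2 = 967/17.

x_1 = -2061/34, x_2 = 967/17, maximum P = 4249/17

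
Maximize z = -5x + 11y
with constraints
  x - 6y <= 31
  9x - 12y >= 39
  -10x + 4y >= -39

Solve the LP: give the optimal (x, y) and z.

x = 26/7, y = -13/28, maximum z = -663/28

Extreme points and z = -5x + 11y:
  (-23/7, -40/7) → z = -325/7
  (55/28, -271/56) → z = -3531/56
  (26/7, -13/28) → z = -663/28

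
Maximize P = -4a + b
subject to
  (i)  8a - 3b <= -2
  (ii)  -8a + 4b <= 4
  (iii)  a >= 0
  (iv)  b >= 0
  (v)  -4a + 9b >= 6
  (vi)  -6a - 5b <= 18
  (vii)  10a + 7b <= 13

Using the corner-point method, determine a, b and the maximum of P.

a = 0, b = 1, maximum P = 1

Extreme points and P = -4a + b:
  (0, 2/3) → P = 2/3
  (25/86, 62/43) → P = 12/43
  (0, 1) → P = 1
  (1/4, 3/2) → P = 1/2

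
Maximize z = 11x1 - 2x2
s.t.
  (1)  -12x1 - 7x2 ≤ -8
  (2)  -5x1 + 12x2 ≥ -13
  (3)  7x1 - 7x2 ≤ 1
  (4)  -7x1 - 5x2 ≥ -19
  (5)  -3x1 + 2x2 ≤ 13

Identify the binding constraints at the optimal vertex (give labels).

(3) and (4)

Corner points and z = 11x1 - 2x2:
  (9/19, 44/133) → z = 605/133
  (-5/3, 4) → z = -79/3
  (23/14, 3/2) → z = 211/14
  (-27/29, 148/29) → z = -593/29

The maximum is at (23/14, 3/2). Substituting into each constraint, equality holds for (3) and (4); the remaining constraints have slack.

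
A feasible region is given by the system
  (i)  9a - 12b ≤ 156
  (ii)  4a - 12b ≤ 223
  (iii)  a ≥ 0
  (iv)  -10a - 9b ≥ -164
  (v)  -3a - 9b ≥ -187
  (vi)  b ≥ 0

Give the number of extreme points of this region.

Pairwise boundary intersections that survive every other constraint:
  (0, 164/9)
  (0, 0)
  (82/5, 0)

3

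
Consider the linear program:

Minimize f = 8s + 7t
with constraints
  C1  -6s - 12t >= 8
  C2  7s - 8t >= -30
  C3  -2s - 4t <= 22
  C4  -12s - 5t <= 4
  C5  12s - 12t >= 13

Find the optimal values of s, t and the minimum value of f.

s = 47/19, t = -128/19, minimum f = -520/19

Corner points and f = 8s + 7t:
  (5/18, -29/36) → f = -41/12
  (47/19, -128/19) → f = -520/19
  (1/12, -1) → f = -19/3
The feasible region is unbounded (it extends along (2, -1)), but f strictly increases along every unbounded feasible direction, so there is no improving ray and the minimum is attained at a vertex.

The optimum lies where -2s - 4t = 22 and -12s - 5t = 4.
Solving simultaneously gives s = 47/19, t = -128/19.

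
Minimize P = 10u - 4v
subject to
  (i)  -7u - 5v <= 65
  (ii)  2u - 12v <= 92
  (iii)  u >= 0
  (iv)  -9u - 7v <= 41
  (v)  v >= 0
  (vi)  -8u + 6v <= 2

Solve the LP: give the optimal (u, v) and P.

Corner points and P = 10u - 4v:
  (46, 0) → P = 460
  (0, 0) → P = 0
  (0, 1/3) → P = -4/3
The feasible region is unbounded (it extends along (3, 4), (6, 1)), but P strictly increases along every unbounded feasible direction, so there is no improving ray and the minimum is attained at a vertex.

u = 0, v = 1/3, minimum P = -4/3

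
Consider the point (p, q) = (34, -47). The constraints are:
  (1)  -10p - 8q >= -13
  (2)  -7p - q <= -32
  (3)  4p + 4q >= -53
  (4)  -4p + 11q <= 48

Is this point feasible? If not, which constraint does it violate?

feasible

(1): 36 ≥ -13 ✓
(2): -191 ≤ -32 ✓
(3): -52 ≥ -53 ✓
(4): -653 ≤ 48 ✓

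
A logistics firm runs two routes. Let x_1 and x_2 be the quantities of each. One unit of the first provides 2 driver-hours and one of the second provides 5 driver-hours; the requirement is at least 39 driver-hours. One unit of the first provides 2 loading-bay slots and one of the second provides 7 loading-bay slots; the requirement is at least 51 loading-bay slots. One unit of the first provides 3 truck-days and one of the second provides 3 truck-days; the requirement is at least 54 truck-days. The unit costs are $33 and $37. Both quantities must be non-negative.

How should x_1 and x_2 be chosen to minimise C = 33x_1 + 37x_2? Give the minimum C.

Corner points and C = 33x_1 + 37x_2:
  (0, 18) → C = 666
  (51/2, 0) → C = 1683/2
  (15, 3) → C = 606
The feasible region is unbounded (it extends along (0, 1), (1, 0)), but C strictly increases along every unbounded feasible direction, so there is no improving ray and the minimum is attained at a vertex.

The binding constraints are 2x_1 + 7x_2 = 51 and 3x_1 + 3x_2 = 54.
Solving simultaneously gives x_1 = 15, x_2 = 3.

x_1 = 15, x_2 = 3, minimum C = 606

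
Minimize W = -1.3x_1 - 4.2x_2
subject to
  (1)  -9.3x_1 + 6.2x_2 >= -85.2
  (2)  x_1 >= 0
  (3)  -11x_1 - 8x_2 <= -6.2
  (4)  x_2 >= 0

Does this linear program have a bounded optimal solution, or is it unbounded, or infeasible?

unbounded

From the feasible point (284/31, 0), moving in the direction (6.2, 9.3) keeps every constraint satisfied while W decreases without bound.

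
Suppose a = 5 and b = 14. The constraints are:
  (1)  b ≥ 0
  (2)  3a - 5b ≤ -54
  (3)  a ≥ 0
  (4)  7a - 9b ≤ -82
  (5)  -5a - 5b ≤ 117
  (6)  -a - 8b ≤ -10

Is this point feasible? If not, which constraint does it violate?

feasible

(1): 14 ≥ 0 ✓
(2): -55 ≤ -54 ✓
(3): 5 ≥ 0 ✓
(4): -91 ≤ -82 ✓
(5): -95 ≤ 117 ✓
(6): -117 ≤ -10 ✓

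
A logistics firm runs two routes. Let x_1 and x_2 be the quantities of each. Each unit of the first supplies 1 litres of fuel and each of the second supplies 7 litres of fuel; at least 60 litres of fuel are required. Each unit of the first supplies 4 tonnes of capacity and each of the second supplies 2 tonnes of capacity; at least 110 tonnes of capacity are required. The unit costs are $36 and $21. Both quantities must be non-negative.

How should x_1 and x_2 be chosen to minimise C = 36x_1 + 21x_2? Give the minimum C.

Vertices and C = 36x_1 + 21x_2:
  (0, 55) → C = 1155
  (60, 0) → C = 2160
  (25, 5) → C = 1005
The feasible region is unbounded (it extends along (0, 1), (1, 0)), but C strictly increases along every unbounded feasible direction, so there is no improving ray and the minimum is attained at a vertex.

The binding constraints are x_1 + 7x_2 = 60 and 4x_1 + 2x_2 = 110.
Solving simultaneously gives x_1 = 25, x_2 = 5.

x_1 = 25, x_2 = 5, minimum C = 1005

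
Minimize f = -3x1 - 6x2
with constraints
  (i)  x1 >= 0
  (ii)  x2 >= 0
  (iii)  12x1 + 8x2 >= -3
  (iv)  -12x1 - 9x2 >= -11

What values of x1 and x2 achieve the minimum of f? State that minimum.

x1 = 0, x2 = 11/9, minimum f = -22/3

Extreme points and f = -3x1 - 6x2:
  (0, 0) → f = 0
  (0, 11/9) → f = -22/3
  (11/12, 0) → f = -11/4

At the optimal vertex, x1 = 0 and -12x1 - 9x2 = -11.
Solving simultaneously gives x1 = 0, x2 = 11/9.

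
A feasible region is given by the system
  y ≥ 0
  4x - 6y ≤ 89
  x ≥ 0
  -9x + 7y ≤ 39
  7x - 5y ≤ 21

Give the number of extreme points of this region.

4

Of the 10 pairwise boundary intersections, those satisfying every inequality are:
  (0, 0)
  (3, 0)
  (0, 39/7)
  (171/2, 231/2)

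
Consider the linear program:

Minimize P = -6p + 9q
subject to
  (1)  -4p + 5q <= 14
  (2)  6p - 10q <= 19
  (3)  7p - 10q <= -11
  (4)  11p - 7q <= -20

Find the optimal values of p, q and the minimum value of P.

Feasible corners and P = -6p + 9q:
  (-17, -54/5) → P = 24/5
  (-2/27, 74/27) → P = 226/9
  (-123/61, -19/61) → P = 567/61

The binding constraints are -4p + 5q = 14 and 7p - 10q = -11.
Solving simultaneously gives p = -17, q = -54/5.

p = -17, q = -54/5, minimum P = 24/5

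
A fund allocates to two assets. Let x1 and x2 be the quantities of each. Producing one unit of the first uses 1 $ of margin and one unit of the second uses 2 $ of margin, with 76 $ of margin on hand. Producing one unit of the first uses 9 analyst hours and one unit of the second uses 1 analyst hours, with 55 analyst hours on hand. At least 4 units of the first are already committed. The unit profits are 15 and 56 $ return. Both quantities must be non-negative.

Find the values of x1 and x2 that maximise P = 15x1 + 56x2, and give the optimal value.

Corner points and P = 15x1 + 56x2:
  (55/9, 0) → P = 275/3
  (4, 0) → P = 60
  (4, 19) → P = 1124

x1 = 4, x2 = 19, maximum P = 1124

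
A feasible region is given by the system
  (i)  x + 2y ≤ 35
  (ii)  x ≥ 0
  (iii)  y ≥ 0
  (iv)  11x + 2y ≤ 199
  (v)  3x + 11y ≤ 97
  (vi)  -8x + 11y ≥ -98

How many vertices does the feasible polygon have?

Intersecting each pair of boundary lines and keeping only the points that satisfy every inequality leaves:
  (0, 0)
  (0, 97/11)
  (49/4, 0)
  (399/23, 94/23)
  (2385/137, 514/137)

5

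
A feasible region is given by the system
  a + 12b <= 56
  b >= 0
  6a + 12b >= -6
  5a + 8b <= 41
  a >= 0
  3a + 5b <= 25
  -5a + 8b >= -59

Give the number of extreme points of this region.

5

Of the 21 pairwise boundary intersections, those satisfying every inequality are:
  (0, 14/3)
  (20/31, 143/31)
  (41/5, 0)
  (0, 0)
  (5, 2)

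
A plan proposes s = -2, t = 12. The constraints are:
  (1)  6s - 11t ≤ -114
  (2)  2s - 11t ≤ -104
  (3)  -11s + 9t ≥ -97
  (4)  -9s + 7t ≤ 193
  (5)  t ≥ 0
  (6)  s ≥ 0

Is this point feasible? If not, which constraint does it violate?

not feasible — violates (6)

Constraint (6): s = -2, which is not ≥ 0. All other constraints are satisfied.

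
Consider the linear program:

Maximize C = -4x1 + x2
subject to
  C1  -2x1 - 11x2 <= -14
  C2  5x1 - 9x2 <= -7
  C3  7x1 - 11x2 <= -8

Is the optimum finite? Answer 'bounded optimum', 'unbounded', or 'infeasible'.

unbounded

From the feasible point (2/3, 38/33), moving in the direction (-11, 2) keeps every constraint satisfied while C increases without bound.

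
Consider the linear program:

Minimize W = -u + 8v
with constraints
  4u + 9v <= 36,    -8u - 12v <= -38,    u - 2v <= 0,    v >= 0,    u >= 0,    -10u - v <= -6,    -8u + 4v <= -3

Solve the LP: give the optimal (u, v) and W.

Corner points and W = -u + 8v:
  (72/17, 36/17) → W = 216/17
  (171/88, 69/22) → W = 2037/88
  (19/7, 19/14) → W = 57/7
  (47/32, 35/16) → W = 513/32

The optimum lies where -8u - 12v = -38 and u - 2v = 0.
Solving simultaneously gives u = 19/7, v = 19/14.

u = 19/7, v = 19/14, minimum W = 57/7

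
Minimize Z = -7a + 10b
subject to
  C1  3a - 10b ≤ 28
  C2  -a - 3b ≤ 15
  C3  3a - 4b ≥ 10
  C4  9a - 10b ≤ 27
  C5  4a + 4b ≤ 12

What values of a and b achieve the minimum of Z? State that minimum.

Feasible corners and Z = -7a + 10b:
  (-2/3, -3) → Z = -76/3
  (-1/6, -57/20) → Z = -82/3
  (4/3, -3/2) → Z = -73/3

The optimum lies where 3a - 10b = 28 and 9a - 10b = 27.
Solving simultaneously gives a = -1/6, b = -57/20.

a = -1/6, b = -57/20, minimum Z = -82/3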